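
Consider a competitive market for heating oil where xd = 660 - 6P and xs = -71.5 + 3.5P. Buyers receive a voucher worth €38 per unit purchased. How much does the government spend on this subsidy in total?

Pre-subsidy: 660 - 6P = -71.5 + 3.5P gives P* = 77, x* = 198.
With the rebate, buyers effectively pay Pb = Ps − 38, where Ps is the price sellers receive.
Demand in terms of Ps becomes xd = 660 − 6(Ps − 38) = 888 - 6Ps. Setting this equal to supply: 888 - 6Ps = -71.5 + 3.5Ps, so Ps = 101.
Buyers pay Pb = 101 − 38 = 63; x' = -71.5 + 3.5·101 = 282.
Government outlay = subsidy × quantity = 38 × 282 = 10716.

Government cost = €10716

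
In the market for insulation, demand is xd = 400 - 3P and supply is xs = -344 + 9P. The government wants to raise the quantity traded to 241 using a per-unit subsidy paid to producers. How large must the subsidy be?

At x = 241, invert demand for the buyer price: Pb = (400 − 241)/3 = 53; invert supply for the seller price: Ps = (241 − (-344))/9 = 65.
The subsidy must fill the gap: s = Ps − Pb = 65 − 53 = 12.

Required subsidy s = 12 per unit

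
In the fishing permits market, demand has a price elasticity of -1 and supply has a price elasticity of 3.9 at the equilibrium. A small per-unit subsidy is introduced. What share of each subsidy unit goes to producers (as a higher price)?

Producer share = 10/49

For a small subsidy around the equilibrium, the benefit split depends on the relative slopes, which at a point are proportional to the elasticities.
Buyer share = εs/(εs + |εd|) = 3.9/(3.9 + 1) = 39/49; seller share = |εd|/(εs + |εd|) = 10/49.
So producers capture 10/49 of the subsidy.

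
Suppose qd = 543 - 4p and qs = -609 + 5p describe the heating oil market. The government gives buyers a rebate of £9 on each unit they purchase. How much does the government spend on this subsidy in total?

Pre-subsidy: 543 - 4p = -609 + 5p gives p* = 128, q* = 31.
With the rebate, buyers effectively pay pb = ps − 9, where ps is the price sellers receive.
Demand in terms of ps becomes qd = 543 − 4(ps − 9) = 579 - 4ps. Setting this equal to supply: 579 - 4ps = -609 + 5ps, so ps = 132.
Buyers pay pb = 132 − 9 = 123; q' = -609 + 5·132 = 51.
Government outlay = subsidy × quantity = 9 × 51 = 459.

Government cost = £459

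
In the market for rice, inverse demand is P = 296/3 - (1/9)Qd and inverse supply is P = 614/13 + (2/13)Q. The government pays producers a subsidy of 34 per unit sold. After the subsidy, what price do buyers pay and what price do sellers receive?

Pre-subsidy: 296/3 - (1/9)Q = 614/13 + (2/13)Q gives Q* = 6018/31 and P* = 2390/31.
With the subsidy, sellers receive Ps = Pb + 34 for each unit, where Pb is the price buyers pay.
On the curves, Pb = 296/3 - (1/9)Q and Ps = 614/13 + (2/13)Q; the wedge Ps − Pb = 34 gives 614/13 + (2/13)Q − (296/3 - (1/9)Q) = 34, so Q' = 9996/31.
Then Pb = 296/3 − (1/9)·(9996/31) = 1948/31 and Ps = 614/13 + (2/13)·(9996/31) = 3002/31.

Buyers pay 1948/31; sellers receive 3002/31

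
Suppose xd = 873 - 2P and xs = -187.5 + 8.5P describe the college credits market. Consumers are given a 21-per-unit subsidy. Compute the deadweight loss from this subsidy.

Pre-subsidy: 873 - 2P = -187.5 + 8.5P gives P* = 101, x* = 671.
With the rebate, buyers effectively pay Pb = Ps − 21, where Ps is the price sellers receive.
Demand in terms of Ps becomes xd = 873 − 2(Ps − 21) = 915 - 2Ps. Setting this equal to supply: 915 - 2Ps = -187.5 + 8.5Ps, so Ps = 105.
Buyers pay Pb = 105 − 21 = 84; x' = -187.5 + 8.5·105 = 705.
The subsidy expands output by 705 − 671 = 34 past the efficient level; on those units the gap between marginal cost and willingness to pay runs from 0 up to 21.
DWL = ½ × 21 × 34 = 357.

Deadweight loss = 357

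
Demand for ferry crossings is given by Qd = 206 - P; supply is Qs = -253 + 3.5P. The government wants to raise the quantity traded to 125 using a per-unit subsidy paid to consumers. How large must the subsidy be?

Required subsidy s = 27 per unit

At Q = 125, invert demand for the buyer price: Pb = (206 − 125)/1 = 81; invert supply for the seller price: Ps = (125 − (-253))/3.5 = 108.
The subsidy must fill the gap: s = Ps − Pb = 108 − 81 = 27.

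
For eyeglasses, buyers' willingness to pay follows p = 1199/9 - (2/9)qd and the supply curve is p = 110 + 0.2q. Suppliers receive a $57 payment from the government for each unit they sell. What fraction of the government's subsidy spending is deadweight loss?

DWL / government spending = 27/76

Pre-subsidy: 1199/9 - (2/9)q = 110 + 0.2q gives q* = 55 and p* = 121.
With the subsidy, sellers receive ps = pb + 57 for each unit, where pb is the price buyers pay.
On the curves, pb = 1199/9 - (2/9)q and ps = 110 + 0.2q; the wedge ps − pb = 57 gives 110 + 0.2q − (1199/9 - (2/9)q) = 57, so q' = 190.
Then pb = 1199/9 − (2/9)·190 = 91 and ps = 110 + 0.2·190 = 148.
ΔCS = ½(55 + 190)(121 − 91) = 3675; ΔPS = ½(55 + 190)(148 − 121) = 3307.5.
Government spending = 57 × 190 = 10830.
DWL = ½ × 57 × (190 − 55) = 3847.5; fraction = 3847.5 / 10830 = 27/76.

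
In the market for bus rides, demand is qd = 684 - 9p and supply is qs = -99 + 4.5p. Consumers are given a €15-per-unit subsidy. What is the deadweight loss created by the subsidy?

Deadweight loss = €337.5

Pre-subsidy: 684 - 9p = -99 + 4.5p gives p* = 58, q* = 162.
With the rebate, buyers effectively pay pb = ps − 15, where ps is the price sellers receive.
Demand in terms of ps becomes qd = 684 − 9(ps − 15) = 819 - 9ps. Setting this equal to supply: 819 - 9ps = -99 + 4.5ps, so ps = 68.
Buyers pay pb = 68 − 15 = 53; q' = -99 + 4.5·68 = 207.
The subsidy expands output by 207 − 162 = 45 past the efficient level; on those units the gap between marginal cost and willingness to pay runs from 0 up to 15.
DWL = ½ × 15 × 45 = 337.5.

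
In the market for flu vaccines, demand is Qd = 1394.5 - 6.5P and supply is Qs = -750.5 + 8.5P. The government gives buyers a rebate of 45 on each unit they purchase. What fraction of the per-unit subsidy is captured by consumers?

Pre-subsidy: 1394.5 - 6.5P = -750.5 + 8.5P gives P* = 143, Q* = 465.
With the rebate, buyers effectively pay Pb = Ps − 45, where Ps is the price sellers receive.
Demand in terms of Ps becomes Qd = 1394.5 − 6.5(Ps − 45) = 1687 - 6.5Ps. Setting this equal to supply: 1687 - 6.5Ps = -750.5 + 8.5Ps, so Ps = 162.5.
Buyers pay Pb = 162.5 − 45 = 117.5; Q' = -750.5 + 8.5·162.5 = 630.75.
Buyers' price falls by P* − Pb = 143 − 117.5 = 25.5; sellers' price rises by Ps − P* = 162.5 − 143 = 19.5.
So consumers capture 25.5/45 = 17/30 of each unit of subsidy.

Consumer share = 17/30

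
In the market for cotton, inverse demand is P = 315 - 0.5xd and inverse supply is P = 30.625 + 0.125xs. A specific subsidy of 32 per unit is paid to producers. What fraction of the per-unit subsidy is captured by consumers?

Pre-subsidy: 315 - 0.5x = 30.625 + 0.125x gives x* = 455 and P* = 87.5.
With the subsidy, sellers receive Ps = Pb + 32 for each unit, where Pb is the price buyers pay.
On the curves, Pb = 315 - 0.5x and Ps = 30.625 + 0.125x; the wedge Ps − Pb = 32 gives 30.625 + 0.125x − (315 - 0.5x) = 32, so x' = 506.2.
Then Pb = 315 − 0.5·506.2 = 61.9 and Ps = 30.625 + 0.125·506.2 = 93.9.
Buyers' price falls by P* − Pb = 87.5 − 61.9 = 25.6; sellers' price rises by Ps − P* = 93.9 − 87.5 = 6.4.
So consumers capture 25.6/32 = 0.8 of each unit of subsidy.

Consumer share = 0.8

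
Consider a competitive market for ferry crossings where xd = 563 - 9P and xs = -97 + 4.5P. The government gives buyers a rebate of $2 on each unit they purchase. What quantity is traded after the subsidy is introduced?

x' = 129

Pre-subsidy: 563 - 9P = -97 + 4.5P gives P* = 440/9, x* = 123.
With the rebate, buyers effectively pay Pb = Ps − 2, where Ps is the price sellers receive.
Demand in terms of Ps becomes xd = 563 − 9(Ps − 2) = 581 - 9Ps. Setting this equal to supply: 581 - 9Ps = -97 + 4.5Ps, so Ps = 452/9.
Buyers pay Pb = 452/9 − 2 = 434/9; x' = -97 + 4.5·(452/9) = 129.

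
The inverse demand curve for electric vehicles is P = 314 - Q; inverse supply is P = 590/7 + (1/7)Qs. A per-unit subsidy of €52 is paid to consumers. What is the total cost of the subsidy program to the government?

Government cost = €12818

Pre-subsidy: 314 - Q = 590/7 + (1/7)Q gives Q* = 201 and P* = 113.
With the rebate, buyers effectively pay Pb = Ps − 52, where Ps is the price sellers receive.
On the curves, Pb = 314 - Q and Ps = 590/7 + (1/7)Q; the wedge Ps − Pb = 52 gives 590/7 + (1/7)Q − (314 - Q) = 52, so Q' = 246.5.
Then Pb = 314 − 1·246.5 = 67.5 and Ps = 590/7 + (1/7)·246.5 = 119.5.
Government outlay = subsidy × quantity = 52 × 246.5 = 12818.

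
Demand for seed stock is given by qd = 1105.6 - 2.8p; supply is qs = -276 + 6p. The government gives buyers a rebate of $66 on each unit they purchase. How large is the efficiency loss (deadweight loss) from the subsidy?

Deadweight loss = $4158

Pre-subsidy: 1105.6 - 2.8p = -276 + 6p gives p* = 157, q* = 666.
With the rebate, buyers effectively pay pb = ps − 66, where ps is the price sellers receive.
Demand in terms of ps becomes qd = 1105.6 − 2.8(ps − 66) = 1290.4 - 2.8ps. Setting this equal to supply: 1290.4 - 2.8ps = -276 + 6ps, so ps = 178.
Buyers pay pb = 178 − 66 = 112; q' = -276 + 6·178 = 792.
The subsidy expands output by 792 − 666 = 126 past the efficient level; on those units the gap between marginal cost and willingness to pay runs from 0 up to 66.
DWL = ½ × 66 × 126 = 4158.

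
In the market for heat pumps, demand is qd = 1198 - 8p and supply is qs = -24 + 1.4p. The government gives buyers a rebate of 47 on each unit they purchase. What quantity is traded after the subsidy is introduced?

Pre-subsidy: 1198 - 8p = -24 + 1.4p gives p* = 130, q* = 158.
With the rebate, buyers effectively pay pb = ps − 47, where ps is the price sellers receive.
Demand in terms of ps becomes qd = 1198 − 8(ps − 47) = 1574 - 8ps. Setting this equal to supply: 1574 - 8ps = -24 + 1.4ps, so ps = 170.
Buyers pay pb = 170 − 47 = 123; q' = -24 + 1.4·170 = 214.

q' = 214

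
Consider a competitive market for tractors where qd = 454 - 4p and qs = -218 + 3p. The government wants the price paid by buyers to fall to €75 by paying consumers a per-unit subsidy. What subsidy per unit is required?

At a buyer price of 75, quantity demanded is 454 − 4·75 = 154.
Sellers supply 154 only when they receive ps with -218 + 3·ps = 154, i.e. ps = 124.
s = ps − pb = 124 − 75 = 49.

Required subsidy s = €49 per unit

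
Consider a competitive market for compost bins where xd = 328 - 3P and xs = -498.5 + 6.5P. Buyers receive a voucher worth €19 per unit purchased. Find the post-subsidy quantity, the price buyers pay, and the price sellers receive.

x' = 106; buyers pay €74; sellers receive €93

Pre-subsidy: 328 - 3P = -498.5 + 6.5P gives P* = 87, x* = 67.
With the rebate, buyers effectively pay Pb = Ps − 19, where Ps is the price sellers receive.
Demand in terms of Ps becomes xd = 328 − 3(Ps − 19) = 385 - 3Ps. Setting this equal to supply: 385 - 3Ps = -498.5 + 6.5Ps, so Ps = 93.
Buyers pay Pb = 93 − 19 = 74; x' = -498.5 + 6.5·93 = 106.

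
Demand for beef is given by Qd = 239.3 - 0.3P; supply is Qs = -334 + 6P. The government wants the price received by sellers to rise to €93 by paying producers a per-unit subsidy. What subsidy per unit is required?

Required subsidy s = €42 per unit

At a seller price of 93, quantity supplied is -334 + 6·93 = 224.
Buyers absorb 224 only when they pay Pb with 239.3 − 0.3·Pb = 224, i.e. Pb = 51.
s = Ps − Pb = 93 − 51 = 42.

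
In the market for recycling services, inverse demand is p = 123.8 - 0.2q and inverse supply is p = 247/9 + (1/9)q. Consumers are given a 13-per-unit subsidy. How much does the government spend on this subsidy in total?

Pre-subsidy: 123.8 - 0.2q = 247/9 + (1/9)q gives q* = 2168/7 and p* = 433/7.
With the rebate, buyers effectively pay pb = ps − 13, where ps is the price sellers receive.
On the curves, pb = 123.8 - 0.2q and ps = 247/9 + (1/9)q; the wedge ps − pb = 13 gives 247/9 + (1/9)q − (123.8 - 0.2q) = 13, so q' = 351.5.
Then pb = 123.8 − 0.2·351.5 = 53.5 and ps = 247/9 + (1/9)·351.5 = 66.5.
Government outlay = subsidy × quantity = 13 × 351.5 = 4569.5.

Government cost = 4569.5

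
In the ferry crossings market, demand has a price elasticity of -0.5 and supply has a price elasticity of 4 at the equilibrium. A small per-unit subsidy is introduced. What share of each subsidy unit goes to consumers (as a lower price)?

For a small subsidy around the equilibrium, the benefit split depends on the relative slopes, which at a point are proportional to the elasticities.
Buyer share = εs/(εs + |εd|) = 4/(4 + 0.5) = 8/9; seller share = |εd|/(εs + |εd|) = 1/9.

Consumer share = 8/9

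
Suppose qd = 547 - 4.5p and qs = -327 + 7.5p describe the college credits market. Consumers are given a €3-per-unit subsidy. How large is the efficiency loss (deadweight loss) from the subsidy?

Pre-subsidy: 547 - 4.5p = -327 + 7.5p gives p* = 437/6, q* = 219.25.
With the rebate, buyers effectively pay pb = ps − 3, where ps is the price sellers receive.
Demand in terms of ps becomes qd = 547 − 4.5(ps − 3) = 560.5 - 4.5ps. Setting this equal to supply: 560.5 - 4.5ps = -327 + 7.5ps, so ps = 1775/24.
Buyers pay pb = 1775/24 − 3 = 1703/24; q' = -327 + 7.5·(1775/24) = 227.6875.
The subsidy expands output by 227.6875 − 219.25 = 8.4375 past the efficient level; on those units the gap between marginal cost and willingness to pay runs from 0 up to 3.
DWL = ½ × 3 × 8.4375 = 12.65625.

Deadweight loss = €12.65625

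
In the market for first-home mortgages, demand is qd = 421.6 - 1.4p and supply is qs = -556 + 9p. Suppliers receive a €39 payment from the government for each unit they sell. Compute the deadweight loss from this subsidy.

Pre-subsidy: 421.6 - 1.4p = -556 + 9p gives p* = 94, q* = 290.
With the subsidy, sellers receive ps = pb + 39 for each unit, where pb is the price buyers pay.
Supply in terms of pb becomes qs = -556 + 9(pb + 39) = -205 + 9pb. Setting this equal to demand: 421.6 - 1.4pb = -205 + 9pb, so pb = 60.25.
Sellers receive ps = 60.25 + 39 = 99.25; q' = 421.6 − 1.4·60.25 = 337.25.
The subsidy expands output by 337.25 − 290 = 47.25 past the efficient level; on those units the gap between marginal cost and willingness to pay runs from 0 up to 39.
DWL = ½ × 39 × 47.25 = 921.375.

Deadweight loss = €921.375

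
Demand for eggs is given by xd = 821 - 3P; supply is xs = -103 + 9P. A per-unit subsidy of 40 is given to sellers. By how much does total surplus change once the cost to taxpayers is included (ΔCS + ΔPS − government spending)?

Pre-subsidy: 821 - 3P = -103 + 9P gives P* = 77, x* = 590.
With the subsidy, sellers receive Ps = Pb + 40 for each unit, where Pb is the price buyers pay.
Supply in terms of Pb becomes xs = -103 + 9(Pb + 40) = 257 + 9Pb. Setting this equal to demand: 821 - 3Pb = 257 + 9Pb, so Pb = 47.
Sellers receive Ps = 47 + 40 = 87; x' = 821 − 3·47 = 680.
ΔCS = ½(590 + 680)(77 − 47) = 19050; ΔPS = ½(590 + 680)(87 − 77) = 6350.
Government spending = 40 × 680 = 27200.
Net change = 19050 + 6350 − 27200 = -1800. The loss equals the DWL triangle ½·40·90.

Net change in total surplus = -1800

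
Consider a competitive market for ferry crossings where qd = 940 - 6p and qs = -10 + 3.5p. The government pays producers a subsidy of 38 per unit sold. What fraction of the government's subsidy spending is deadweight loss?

DWL / government spending = 21/212

Pre-subsidy: 940 - 6p = -10 + 3.5p gives p* = 100, q* = 340.
With the subsidy, sellers receive ps = pb + 38 for each unit, where pb is the price buyers pay.
Supply in terms of pb becomes qs = -10 + 3.5(pb + 38) = 123 + 3.5pb. Setting this equal to demand: 940 - 6pb = 123 + 3.5pb, so pb = 86.
Sellers receive ps = 86 + 38 = 124; q' = 940 − 6·86 = 424.
ΔCS = ½(340 + 424)(100 − 86) = 5348; ΔPS = ½(340 + 424)(124 − 100) = 9168.
Government spending = 38 × 424 = 16112.
DWL = ½ × 38 × (424 − 340) = 1596; fraction = 1596 / 16112 = 21/212.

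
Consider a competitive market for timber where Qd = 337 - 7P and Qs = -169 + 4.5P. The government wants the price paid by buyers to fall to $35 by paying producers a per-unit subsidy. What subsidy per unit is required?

Required subsidy s = $23 per unit

At a buyer price of 35, quantity demanded is 337 − 7·35 = 92.
Sellers supply 92 only when they receive Ps with -169 + 4.5·Ps = 92, i.e. Ps = 58.
s = Ps − Pb = 58 − 35 = 23.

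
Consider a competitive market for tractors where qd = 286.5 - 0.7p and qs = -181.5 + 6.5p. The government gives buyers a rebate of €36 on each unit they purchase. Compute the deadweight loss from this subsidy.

Deadweight loss = €409.5

Pre-subsidy: 286.5 - 0.7p = -181.5 + 6.5p gives p* = 65, q* = 241.
With the rebate, buyers effectively pay pb = ps − 36, where ps is the price sellers receive.
Demand in terms of ps becomes qd = 286.5 − 0.7(ps − 36) = 311.7 - 0.7ps. Setting this equal to supply: 311.7 - 0.7ps = -181.5 + 6.5ps, so ps = 68.5.
Buyers pay pb = 68.5 − 36 = 32.5; q' = -181.5 + 6.5·68.5 = 263.75.
The subsidy expands output by 263.75 − 241 = 22.75 past the efficient level; on those units the gap between marginal cost and willingness to pay runs from 0 up to 36.
DWL = ½ × 36 × 22.75 = 409.5.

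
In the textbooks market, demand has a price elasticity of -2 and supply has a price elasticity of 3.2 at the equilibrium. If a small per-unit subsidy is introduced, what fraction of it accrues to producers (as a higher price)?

For a small subsidy around the equilibrium, the benefit split depends on the relative slopes, which at a point are proportional to the elasticities.
Buyer share = εs/(εs + |εd|) = 3.2/(3.2 + 2) = 8/13; seller share = |εd|/(εs + |εd|) = 5/13.
So producers capture 5/13 of the subsidy.

Producer share = 5/13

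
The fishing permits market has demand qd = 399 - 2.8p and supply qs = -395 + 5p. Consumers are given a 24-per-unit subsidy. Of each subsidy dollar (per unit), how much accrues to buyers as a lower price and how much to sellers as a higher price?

Pre-subsidy: 399 - 2.8p = -395 + 5p gives p* = 3970/39, q* = 4445/39.
With the rebate, buyers effectively pay pb = ps − 24, where ps is the price sellers receive.
Demand in terms of ps becomes qd = 399 − 2.8(ps − 24) = 466.2 - 2.8ps. Setting this equal to supply: 466.2 - 2.8ps = -395 + 5ps, so ps = 4306/39.
Buyers pay pb = 4306/39 − 24 = 3370/39; q' = -395 + 5·(4306/39) = 6125/39.
Buyers' price falls by p* − pb = 3970/39 − 3370/39 = 200/13; sellers' price rises by ps − p* = 4306/39 − 3970/39 = 112/13.

Buyers gain 200/13 per unit; sellers gain 112/13 per unit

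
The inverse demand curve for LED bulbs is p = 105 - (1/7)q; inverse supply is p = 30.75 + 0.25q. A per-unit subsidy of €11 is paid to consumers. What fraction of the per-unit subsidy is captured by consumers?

Consumer share = 4/11

Pre-subsidy: 105 - (1/7)q = 30.75 + 0.25q gives q* = 189 and p* = 78.
With the rebate, buyers effectively pay pb = ps − 11, where ps is the price sellers receive.
On the curves, pb = 105 - (1/7)q and ps = 30.75 + 0.25q; the wedge ps − pb = 11 gives 30.75 + 0.25q − (105 - (1/7)q) = 11, so q' = 217.
Then pb = 105 − (1/7)·217 = 74 and ps = 30.75 + 0.25·217 = 85.
Buyers' price falls by p* − pb = 78 − 74 = 4; sellers' price rises by ps − p* = 85 − 78 = 7.
So consumers capture 4/11 = 4/11 of each unit of subsidy.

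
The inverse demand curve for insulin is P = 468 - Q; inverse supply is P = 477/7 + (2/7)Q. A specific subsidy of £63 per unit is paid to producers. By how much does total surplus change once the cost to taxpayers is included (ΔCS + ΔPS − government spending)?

Net change in total surplus = -£1543.5

Pre-subsidy: 468 - Q = 477/7 + (2/7)Q gives Q* = 311 and P* = 157.
With the subsidy, sellers receive Ps = Pb + 63 for each unit, where Pb is the price buyers pay.
On the curves, Pb = 468 - Q and Ps = 477/7 + (2/7)Q; the wedge Ps − Pb = 63 gives 477/7 + (2/7)Q − (468 - Q) = 63, so Q' = 360.
Then Pb = 468 − 1·360 = 108 and Ps = 477/7 + (2/7)·360 = 171.
ΔCS = ½(311 + 360)(157 − 108) = 16439.5; ΔPS = ½(311 + 360)(171 − 157) = 4697.
Government spending = 63 × 360 = 22680.
Net change = 16439.5 + 4697 − 22680 = -1543.5. The loss equals the DWL triangle ½·63·49.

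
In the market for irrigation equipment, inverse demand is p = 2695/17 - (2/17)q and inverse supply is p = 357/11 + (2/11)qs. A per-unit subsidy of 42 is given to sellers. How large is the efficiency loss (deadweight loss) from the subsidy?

Pre-subsidy: 2695/17 - (2/17)q = 357/11 + (2/11)q gives q* = 421 and p* = 109.
With the subsidy, sellers receive ps = pb + 42 for each unit, where pb is the price buyers pay.
On the curves, pb = 2695/17 - (2/17)q and ps = 357/11 + (2/11)q; the wedge ps − pb = 42 gives 357/11 + (2/11)q − (2695/17 - (2/17)q) = 42, so q' = 561.25.
Then pb = 2695/17 − (2/17)·561.25 = 92.5 and ps = 357/11 + (2/11)·561.25 = 134.5.
The subsidy expands output by 561.25 − 421 = 140.25 past the efficient level; on those units the gap between marginal cost and willingness to pay runs from 0 up to 42.
DWL = ½ × 42 × 140.25 = 2945.25.

Deadweight loss = 2945.25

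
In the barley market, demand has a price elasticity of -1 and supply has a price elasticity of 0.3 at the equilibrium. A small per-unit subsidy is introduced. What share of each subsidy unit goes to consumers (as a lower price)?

For a small subsidy around the equilibrium, the benefit split depends on the relative slopes, which at a point are proportional to the elasticities.
Buyer share = εs/(εs + |εd|) = 0.3/(0.3 + 1) = 3/13; seller share = |εd|/(εs + |εd|) = 10/13.

Consumer share = 3/13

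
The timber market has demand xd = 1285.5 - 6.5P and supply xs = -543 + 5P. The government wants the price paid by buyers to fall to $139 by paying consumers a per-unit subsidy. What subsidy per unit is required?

Required subsidy s = $46 per unit

At a buyer price of 139, quantity demanded is 1285.5 − 6.5·139 = 382.
Sellers supply 382 only when they receive Ps with -543 + 5·Ps = 382, i.e. Ps = 185.
s = Ps − Pb = 185 − 139 = 46.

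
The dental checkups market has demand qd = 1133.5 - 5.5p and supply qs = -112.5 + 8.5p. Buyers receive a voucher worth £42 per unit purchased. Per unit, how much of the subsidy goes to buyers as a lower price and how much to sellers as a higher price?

Buyers gain £25.5 per unit; sellers gain £16.5 per unit

Pre-subsidy: 1133.5 - 5.5p = -112.5 + 8.5p gives p* = 89, q* = 644.
With the rebate, buyers effectively pay pb = ps − 42, where ps is the price sellers receive.
Demand in terms of ps becomes qd = 1133.5 − 5.5(ps − 42) = 1364.5 - 5.5ps. Setting this equal to supply: 1364.5 - 5.5ps = -112.5 + 8.5ps, so ps = 105.5.
Buyers pay pb = 105.5 − 42 = 63.5; q' = -112.5 + 8.5·105.5 = 784.25.
Buyers' price falls by p* − pb = 89 − 63.5 = 25.5; sellers' price rises by ps − p* = 105.5 − 89 = 16.5.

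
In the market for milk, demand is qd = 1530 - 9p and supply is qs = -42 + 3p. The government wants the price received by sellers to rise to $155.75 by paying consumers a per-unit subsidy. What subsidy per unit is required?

At a seller price of 155.75, quantity supplied is -42 + 3·155.75 = 425.25.
Buyers absorb 425.25 only when they pay pb with 1530 − 9·pb = 425.25, i.e. pb = 122.75.
s = ps − pb = 155.75 − 122.75 = 33.

Required subsidy s = $33 per unit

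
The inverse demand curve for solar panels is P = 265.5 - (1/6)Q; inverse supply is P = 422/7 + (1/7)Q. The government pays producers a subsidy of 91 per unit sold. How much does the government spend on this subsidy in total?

Government cost = 87087

Pre-subsidy: 265.5 - (1/6)Q = 422/7 + (1/7)Q gives Q* = 663 and P* = 155.
With the subsidy, sellers receive Ps = Pb + 91 for each unit, where Pb is the price buyers pay.
On the curves, Pb = 265.5 - (1/6)Q and Ps = 422/7 + (1/7)Q; the wedge Ps − Pb = 91 gives 422/7 + (1/7)Q − (265.5 - (1/6)Q) = 91, so Q' = 957.
Then Pb = 265.5 − (1/6)·957 = 106 and Ps = 422/7 + (1/7)·957 = 197.
Government outlay = subsidy × quantity = 91 × 957 = 87087.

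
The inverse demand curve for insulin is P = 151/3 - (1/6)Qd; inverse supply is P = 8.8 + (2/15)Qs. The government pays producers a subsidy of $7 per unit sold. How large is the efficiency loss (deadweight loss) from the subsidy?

Deadweight loss = 245/3

Pre-subsidy: 151/3 - (1/6)Q = 8.8 + (2/15)Q gives Q* = 1246/9 and P* = 736/27.
With the subsidy, sellers receive Ps = Pb + 7 for each unit, where Pb is the price buyers pay.
On the curves, Pb = 151/3 - (1/6)Q and Ps = 8.8 + (2/15)Q; the wedge Ps − Pb = 7 gives 8.8 + (2/15)Q − (151/3 - (1/6)Q) = 7, so Q' = 1456/9.
Then Pb = 151/3 − (1/6)·(1456/9) = 631/27 and Ps = 8.8 + (2/15)·(1456/9) = 820/27.
The subsidy expands output by 1456/9 − 1246/9 = 70/3 past the efficient level; on those units the gap between marginal cost and willingness to pay runs from 0 up to 7.
DWL = ½ × 7 × 70/3 = 245/3.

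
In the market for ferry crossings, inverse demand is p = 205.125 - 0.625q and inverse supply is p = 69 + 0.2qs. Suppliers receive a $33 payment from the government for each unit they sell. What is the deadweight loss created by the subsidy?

Deadweight loss = $660

Pre-subsidy: 205.125 - 0.625q = 69 + 0.2q gives q* = 165 and p* = 102.
With the subsidy, sellers receive ps = pb + 33 for each unit, where pb is the price buyers pay.
On the curves, pb = 205.125 - 0.625q and ps = 69 + 0.2q; the wedge ps − pb = 33 gives 69 + 0.2q − (205.125 - 0.625q) = 33, so q' = 205.
Then pb = 205.125 − 0.625·205 = 77 and ps = 69 + 0.2·205 = 110.
The subsidy expands output by 205 − 165 = 40 past the efficient level; on those units the gap between marginal cost and willingness to pay runs from 0 up to 33.
DWL = ½ × 33 × 40 = 660.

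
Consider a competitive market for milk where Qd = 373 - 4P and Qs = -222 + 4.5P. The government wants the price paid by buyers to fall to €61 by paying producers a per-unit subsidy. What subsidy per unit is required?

At a buyer price of 61, quantity demanded is 373 − 4·61 = 129.
Sellers supply 129 only when they receive Ps with -222 + 4.5·Ps = 129, i.e. Ps = 78.
s = Ps − Pb = 78 − 61 = 17.

Required subsidy s = €17 per unit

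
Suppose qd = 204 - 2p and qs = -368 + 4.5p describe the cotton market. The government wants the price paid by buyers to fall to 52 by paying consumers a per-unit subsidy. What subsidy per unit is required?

Required subsidy s = 52 per unit

At a buyer price of 52, quantity demanded is 204 − 2·52 = 100.
Sellers supply 100 only when they receive ps with -368 + 4.5·ps = 100, i.e. ps = 104.
s = ps − pb = 104 − 52 = 52.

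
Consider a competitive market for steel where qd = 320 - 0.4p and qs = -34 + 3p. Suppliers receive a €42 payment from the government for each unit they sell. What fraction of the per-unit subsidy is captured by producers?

Pre-subsidy: 320 - 0.4p = -34 + 3p gives p* = 1770/17, q* = 4732/17.
With the subsidy, sellers receive ps = pb + 42 for each unit, where pb is the price buyers pay.
Supply in terms of pb becomes qs = -34 + 3(pb + 42) = 92 + 3pb. Setting this equal to demand: 320 - 0.4pb = 92 + 3pb, so pb = 1140/17.
Sellers receive ps = 1140/17 + 42 = 1854/17; q' = 320 − 0.4·(1140/17) = 4984/17.
Buyers' price falls by p* − pb = 1770/17 − 1140/17 = 630/17; sellers' price rises by ps − p* = 1854/17 − 1770/17 = 84/17.
So producers capture (84/17)/42 = 2/17 of each unit of subsidy.

Producer share = 2/17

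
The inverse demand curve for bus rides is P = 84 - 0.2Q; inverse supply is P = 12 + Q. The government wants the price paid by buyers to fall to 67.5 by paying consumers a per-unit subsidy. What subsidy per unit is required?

At a buyer price of 67.5, quantity demanded is 420 − 5·67.5 = 82.5.
Sellers supply 82.5 only when they receive Ps = 12 + 1·82.5 = 94.5.
s = Ps − Pb = 94.5 − 67.5 = 27.

Required subsidy s = 27 per unit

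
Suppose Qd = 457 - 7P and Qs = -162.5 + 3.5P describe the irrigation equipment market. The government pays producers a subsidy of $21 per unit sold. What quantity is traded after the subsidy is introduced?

Pre-subsidy: 457 - 7P = -162.5 + 3.5P gives P* = 59, Q* = 44.
With the subsidy, sellers receive Ps = Pb + 21 for each unit, where Pb is the price buyers pay.
Supply in terms of Pb becomes Qs = -162.5 + 3.5(Pb + 21) = -89 + 3.5Pb. Setting this equal to demand: 457 - 7Pb = -89 + 3.5Pb, so Pb = 52.
Sellers receive Ps = 52 + 21 = 73; Q' = 457 − 7·52 = 93.

Q' = 93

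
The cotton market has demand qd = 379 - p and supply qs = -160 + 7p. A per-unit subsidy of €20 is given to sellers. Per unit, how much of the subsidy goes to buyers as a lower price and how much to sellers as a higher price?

Pre-subsidy: 379 - p = -160 + 7p gives p* = 67.375, q* = 311.625.
With the subsidy, sellers receive ps = pb + 20 for each unit, where pb is the price buyers pay.
Supply in terms of pb becomes qs = -160 + 7(pb + 20) = -20 + 7pb. Setting this equal to demand: 379 - pb = -20 + 7pb, so pb = 49.875.
Sellers receive ps = 49.875 + 20 = 69.875; q' = 379 − 1·49.875 = 329.125.
Buyers' price falls by p* − pb = 67.375 − 49.875 = 17.5; sellers' price rises by ps − p* = 69.875 − 67.375 = 2.5.

Buyers gain €17.5 per unit; sellers gain €2.5 per unit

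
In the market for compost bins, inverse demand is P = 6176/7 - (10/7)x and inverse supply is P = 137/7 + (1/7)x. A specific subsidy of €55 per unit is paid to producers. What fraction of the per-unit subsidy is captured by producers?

Pre-subsidy: 6176/7 - (10/7)x = 137/7 + (1/7)x gives x* = 549 and P* = 98.
With the subsidy, sellers receive Ps = Pb + 55 for each unit, where Pb is the price buyers pay.
On the curves, Pb = 6176/7 - (10/7)x and Ps = 137/7 + (1/7)x; the wedge Ps − Pb = 55 gives 137/7 + (1/7)x − (6176/7 - (10/7)x) = 55, so x' = 584.
Then Pb = 6176/7 − (10/7)·584 = 48 and Ps = 137/7 + (1/7)·584 = 103.
Buyers' price falls by P* − Pb = 98 − 48 = 50; sellers' price rises by Ps − P* = 103 − 98 = 5.
So producers capture 5/55 = 1/11 of each unit of subsidy.

Producer share = 1/11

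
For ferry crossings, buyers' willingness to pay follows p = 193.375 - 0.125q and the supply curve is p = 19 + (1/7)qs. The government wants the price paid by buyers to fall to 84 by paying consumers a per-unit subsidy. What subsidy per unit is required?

At a buyer price of 84, quantity demanded is 1547 − 8·84 = 875.
Sellers supply 875 only when they receive ps = 19 + (1/7)·875 = 144.
s = ps − pb = 144 − 84 = 60.

Required subsidy s = 60 per unit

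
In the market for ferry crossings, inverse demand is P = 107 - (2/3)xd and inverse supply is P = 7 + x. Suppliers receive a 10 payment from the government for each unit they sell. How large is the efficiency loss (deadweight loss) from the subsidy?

Deadweight loss = 30

Pre-subsidy: 107 - (2/3)x = 7 + x gives x* = 60 and P* = 67.
With the subsidy, sellers receive Ps = Pb + 10 for each unit, where Pb is the price buyers pay.
On the curves, Pb = 107 - (2/3)x and Ps = 7 + x; the wedge Ps − Pb = 10 gives 7 + x − (107 - (2/3)x) = 10, so x' = 66.
Then Pb = 107 − (2/3)·66 = 63 and Ps = 7 + 1·66 = 73.
The subsidy expands output by 66 − 60 = 6 past the efficient level; on those units the gap between marginal cost and willingness to pay runs from 0 up to 10.
DWL = ½ × 10 × 6 = 30.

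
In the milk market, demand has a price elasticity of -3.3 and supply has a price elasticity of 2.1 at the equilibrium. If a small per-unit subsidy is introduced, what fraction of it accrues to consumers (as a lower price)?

Consumer share = 7/18

For a small subsidy around the equilibrium, the benefit split depends on the relative slopes, which at a point are proportional to the elasticities.
Buyer share = εs/(εs + |εd|) = 2.1/(2.1 + 3.3) = 7/18; seller share = |εd|/(εs + |εd|) = 11/18.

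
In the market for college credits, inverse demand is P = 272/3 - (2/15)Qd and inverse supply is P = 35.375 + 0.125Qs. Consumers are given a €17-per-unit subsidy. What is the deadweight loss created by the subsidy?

Deadweight loss = 17340/31

Pre-subsidy: 272/3 - (2/15)Q = 35.375 + 0.125Q gives Q* = 6635/31 and P* = 1926/31.
With the rebate, buyers effectively pay Pb = Ps − 17, where Ps is the price sellers receive.
On the curves, Pb = 272/3 - (2/15)Q and Ps = 35.375 + 0.125Q; the wedge Ps − Pb = 17 gives 35.375 + 0.125Q − (272/3 - (2/15)Q) = 17, so Q' = 8675/31.
Then Pb = 272/3 − (2/15)·(8675/31) = 1654/31 and Ps = 35.375 + 0.125·(8675/31) = 2181/31.
The subsidy expands output by 8675/31 − 6635/31 = 2040/31 past the efficient level; on those units the gap between marginal cost and willingness to pay runs from 0 up to 17.
DWL = ½ × 17 × 2040/31 = 17340/31.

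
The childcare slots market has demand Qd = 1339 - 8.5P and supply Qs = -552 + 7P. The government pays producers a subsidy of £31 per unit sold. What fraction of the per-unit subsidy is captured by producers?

Pre-subsidy: 1339 - 8.5P = -552 + 7P gives P* = 122, Q* = 302.
With the subsidy, sellers receive Ps = Pb + 31 for each unit, where Pb is the price buyers pay.
Supply in terms of Pb becomes Qs = -552 + 7(Pb + 31) = -335 + 7Pb. Setting this equal to demand: 1339 - 8.5Pb = -335 + 7Pb, so Pb = 108.
Sellers receive Ps = 108 + 31 = 139; Q' = 1339 − 8.5·108 = 421.
Buyers' price falls by P* − Pb = 122 − 108 = 14; sellers' price rises by Ps − P* = 139 − 122 = 17.
So producers capture 17/31 = 17/31 of each unit of subsidy.

Producer share = 17/31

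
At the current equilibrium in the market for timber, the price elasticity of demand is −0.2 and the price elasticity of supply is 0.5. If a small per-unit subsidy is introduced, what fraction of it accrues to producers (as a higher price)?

Producer share = 2/7

For a small subsidy around the equilibrium, the benefit split depends on the relative slopes, which at a point are proportional to the elasticities.
Buyer share = εs/(εs + |εd|) = 0.5/(0.5 + 0.2) = 5/7; seller share = |εd|/(εs + |εd|) = 2/7.
So producers capture 2/7 of the subsidy.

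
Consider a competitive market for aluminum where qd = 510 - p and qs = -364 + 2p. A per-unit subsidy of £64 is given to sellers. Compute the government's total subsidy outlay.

Pre-subsidy: 510 - p = -364 + 2p gives p* = 874/3, q* = 656/3.
With the subsidy, sellers receive ps = pb + 64 for each unit, where pb is the price buyers pay.
Supply in terms of pb becomes qs = -364 + 2(pb + 64) = -236 + 2pb. Setting this equal to demand: 510 - pb = -236 + 2pb, so pb = 746/3.
Sellers receive ps = 746/3 + 64 = 938/3; q' = 510 − 1·(746/3) = 784/3.
Government outlay = subsidy × quantity = 64 × 784/3 = 50176/3.

Government cost = 50176/3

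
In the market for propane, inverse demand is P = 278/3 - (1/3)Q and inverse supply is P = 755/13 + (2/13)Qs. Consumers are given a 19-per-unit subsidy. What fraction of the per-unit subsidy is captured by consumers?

Pre-subsidy: 278/3 - (1/3)Q = 755/13 + (2/13)Q gives Q* = 71 and P* = 69.
With the rebate, buyers effectively pay Pb = Ps − 19, where Ps is the price sellers receive.
On the curves, Pb = 278/3 - (1/3)Q and Ps = 755/13 + (2/13)Q; the wedge Ps − Pb = 19 gives 755/13 + (2/13)Q − (278/3 - (1/3)Q) = 19, so Q' = 110.
Then Pb = 278/3 − (1/3)·110 = 56 and Ps = 755/13 + (2/13)·110 = 75.
Buyers' price falls by P* − Pb = 69 − 56 = 13; sellers' price rises by Ps − P* = 75 − 69 = 6.
So consumers capture 13/19 = 13/19 of each unit of subsidy.

Consumer share = 13/19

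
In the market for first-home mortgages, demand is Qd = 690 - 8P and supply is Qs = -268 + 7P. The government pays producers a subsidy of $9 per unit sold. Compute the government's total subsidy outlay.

Pre-subsidy: 690 - 8P = -268 + 7P gives P* = 958/15, Q* = 2686/15.
With the subsidy, sellers receive Ps = Pb + 9 for each unit, where Pb is the price buyers pay.
Supply in terms of Pb becomes Qs = -268 + 7(Pb + 9) = -205 + 7Pb. Setting this equal to demand: 690 - 8Pb = -205 + 7Pb, so Pb = 179/3.
Sellers receive Ps = 179/3 + 9 = 206/3; Q' = 690 − 8·(179/3) = 638/3.
Government outlay = subsidy × quantity = 9 × 638/3 = 1914.

Government cost = $1914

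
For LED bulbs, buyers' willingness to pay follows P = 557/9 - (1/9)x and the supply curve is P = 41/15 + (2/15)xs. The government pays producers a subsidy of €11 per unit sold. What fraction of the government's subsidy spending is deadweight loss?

DWL / government spending = 45/574

Pre-subsidy: 557/9 - (1/9)x = 41/15 + (2/15)x gives x* = 242 and P* = 35.
With the subsidy, sellers receive Ps = Pb + 11 for each unit, where Pb is the price buyers pay.
On the curves, Pb = 557/9 - (1/9)x and Ps = 41/15 + (2/15)x; the wedge Ps − Pb = 11 gives 41/15 + (2/15)x − (557/9 - (1/9)x) = 11, so x' = 287.
Then Pb = 557/9 − (1/9)·287 = 30 and Ps = 41/15 + (2/15)·287 = 41.
ΔCS = ½(242 + 287)(35 − 30) = 1322.5; ΔPS = ½(242 + 287)(41 − 35) = 1587.
Government spending = 11 × 287 = 3157.
DWL = ½ × 11 × (287 − 242) = 247.5; fraction = 247.5 / 3157 = 45/574.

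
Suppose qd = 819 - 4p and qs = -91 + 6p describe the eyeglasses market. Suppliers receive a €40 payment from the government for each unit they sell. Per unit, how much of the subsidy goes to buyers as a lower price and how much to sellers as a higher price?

Pre-subsidy: 819 - 4p = -91 + 6p gives p* = 91, q* = 455.
With the subsidy, sellers receive ps = pb + 40 for each unit, where pb is the price buyers pay.
Supply in terms of pb becomes qs = -91 + 6(pb + 40) = 149 + 6pb. Setting this equal to demand: 819 - 4pb = 149 + 6pb, so pb = 67.
Sellers receive ps = 67 + 40 = 107; q' = 819 − 4·67 = 551.
Buyers' price falls by p* − pb = 91 − 67 = 24; sellers' price rises by ps − p* = 107 − 91 = 16.

Buyers gain €24 per unit; sellers gain €16 per unit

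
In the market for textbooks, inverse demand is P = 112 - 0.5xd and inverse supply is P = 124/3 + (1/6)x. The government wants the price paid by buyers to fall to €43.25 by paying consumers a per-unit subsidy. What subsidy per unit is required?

At a buyer price of 43.25, quantity demanded is 224 − 2·43.25 = 137.5.
Sellers supply 137.5 only when they receive Ps = 124/3 + (1/6)·137.5 = 64.25.
s = Ps − Pb = 64.25 − 43.25 = 21.

Required subsidy s = €21 per unit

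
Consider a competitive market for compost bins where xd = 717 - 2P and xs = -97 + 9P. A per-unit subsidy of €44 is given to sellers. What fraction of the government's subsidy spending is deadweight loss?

DWL / government spending = 36/641

Pre-subsidy: 717 - 2P = -97 + 9P gives P* = 74, x* = 569.
With the subsidy, sellers receive Ps = Pb + 44 for each unit, where Pb is the price buyers pay.
Supply in terms of Pb becomes xs = -97 + 9(Pb + 44) = 299 + 9Pb. Setting this equal to demand: 717 - 2Pb = 299 + 9Pb, so Pb = 38.
Sellers receive Ps = 38 + 44 = 82; x' = 717 − 2·38 = 641.
ΔCS = ½(569 + 641)(74 − 38) = 21780; ΔPS = ½(569 + 641)(82 − 74) = 4840.
Government spending = 44 × 641 = 28204.
DWL = ½ × 44 × (641 − 569) = 1584; fraction = 1584 / 28204 = 36/641.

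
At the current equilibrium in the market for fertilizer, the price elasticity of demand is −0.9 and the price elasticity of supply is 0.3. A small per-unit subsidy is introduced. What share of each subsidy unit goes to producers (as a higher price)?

Producer share = 0.75

For a small subsidy around the equilibrium, the benefit split depends on the relative slopes, which at a point are proportional to the elasticities.
Buyer share = εs/(εs + |εd|) = 0.3/(0.3 + 0.9) = 0.25; seller share = |εd|/(εs + |εd|) = 0.75.
So producers capture 0.75 of the subsidy.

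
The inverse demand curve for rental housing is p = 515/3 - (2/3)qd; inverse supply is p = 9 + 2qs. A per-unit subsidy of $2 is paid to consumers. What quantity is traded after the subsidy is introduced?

q' = 61.75

Pre-subsidy: 515/3 - (2/3)q = 9 + 2q gives q* = 61 and p* = 131.
With the rebate, buyers effectively pay pb = ps − 2, where ps is the price sellers receive.
On the curves, pb = 515/3 - (2/3)q and ps = 9 + 2q; the wedge ps − pb = 2 gives 9 + 2q − (515/3 - (2/3)q) = 2, so q' = 61.75.
Then pb = 515/3 − (2/3)·61.75 = 130.5 and ps = 9 + 2·61.75 = 132.5.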